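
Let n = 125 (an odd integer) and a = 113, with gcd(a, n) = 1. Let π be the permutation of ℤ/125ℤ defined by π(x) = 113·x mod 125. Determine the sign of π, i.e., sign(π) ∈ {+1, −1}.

-1

Orbit of 58 under x↦113x: [58, 54, 102, 26, 63, 119, 72]… (length divides ord_125(113)).
Decompose π into cycles: lengths [100, 20, 4, 1] (4 cycles, including the fixed point 0).
4 cycles on 125: each ℓ→(−1)^(ℓ−1), product (−1)^121 = -1.
Check: (113/125) = -1 by Zolotarev.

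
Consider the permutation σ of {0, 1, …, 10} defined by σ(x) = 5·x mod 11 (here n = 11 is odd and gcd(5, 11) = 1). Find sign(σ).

+1

Start at x=1: 1 → 5 → 3 → 4 → 9 → 1 (one orbit).
Decompose π into cycles: lengths [5, 5, 1] (3 cycles, including the fixed point 0).
n − c = 11 − 3 = 8; sign = (−1)^8 = +1.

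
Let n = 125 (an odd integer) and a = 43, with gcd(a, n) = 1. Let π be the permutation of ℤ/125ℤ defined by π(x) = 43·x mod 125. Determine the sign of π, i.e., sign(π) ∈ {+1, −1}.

-1

Orbit of 82 under x↦43x: [82, 26, 118, 74, 57, 76, 18]… (length divides ord_125(43)).
Cycle type of π: 20×5 + 4×6 + 1; total 12 cycles.
125 − 12 = 113 transpositions; sign(π) = (−1)^113 = -1.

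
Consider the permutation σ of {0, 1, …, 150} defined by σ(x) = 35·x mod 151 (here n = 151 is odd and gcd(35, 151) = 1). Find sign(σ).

-1

Trace 6: π^k(6) = [6, 59, 102, 97, 73, 139, 33] for k=0..6.
2 cycles of lengths [150, 1].
Σ(ℓ_i−1) = 151−2 = 149; sign = (−1)^149 = -1.
(35|151)_J = -1 (Zolotarev's lemma cross-check).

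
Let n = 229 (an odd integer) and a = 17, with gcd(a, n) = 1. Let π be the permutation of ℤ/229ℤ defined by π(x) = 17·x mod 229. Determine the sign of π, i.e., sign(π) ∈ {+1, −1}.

+1

Start at x=104: 104 → 165 → 57 → 53 → 214 → 203 → 16 → … (one orbit).
Decompose π into cycles: lengths [19, 19, 19, 19, 19, 19, 19, 19, 19, 19, 19, 19, 1] (13 cycles, including the fixed point 0).
sign(π) = (−1)^{n − #cycles} = (−1)^{229−13} = (−1)^216 = +1.
(17|229)_J = +1 (Zolotarev's lemma cross-check).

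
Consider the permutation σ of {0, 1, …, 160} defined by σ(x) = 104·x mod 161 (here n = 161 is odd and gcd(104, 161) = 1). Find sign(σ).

Orbit of 13 under x↦104x: [13, 64, 55, 85, 146, 50, 48]… (length divides ord_161(104)).
12 cycles of lengths [22, 22, 22, 22, 22, 22, 11, 11, 2, 2, 2, 1].
Σ(ℓ_i−1) = 161−12 = 149; sign = (−1)^149 = -1.
The Jacobi symbol (104|161) = -1 (Zolotarev) agrees.

-1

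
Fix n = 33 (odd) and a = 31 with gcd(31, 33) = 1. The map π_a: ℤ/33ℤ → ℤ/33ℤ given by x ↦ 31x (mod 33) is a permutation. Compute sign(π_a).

+1

Start at x=16: 16 → 1 → 31 → 4 → 25 → 16 (one orbit).
The orbit structure of x ↦ 31x mod 33: 9 orbits of sizes [5, 5, 5, 5, 5, 5, 1, 1, 1].
Σ(ℓ_i−1) = 33−9 = 24; sign = (−1)^24 = +1.
(31|33)_J = +1 (Zolotarev's lemma cross-check).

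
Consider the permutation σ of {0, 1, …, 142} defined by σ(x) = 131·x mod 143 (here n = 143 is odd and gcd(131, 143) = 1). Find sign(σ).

Start at x=131: 131 → 1 → 131 (one orbit).
Decompose π into cycles: lengths [2, 2, 2, 2, 2, 2, 2, 2, 2, 2, 2, 2, 2, 2, 2, 2, 2, 2, 2, 2, 2, 2, 2, 2, 2, 2, 2, 2, 2, 2, 2, 2, 2, 2, 2, 2, 2, 2, 2, 2, 2, 2, 2, 2, 2, 2, 2, 2, 2, 2, 2, 2, 2, 2, 2, 2, 2, 2, 2, 2, 2, 2, 2, 2, 2, 1, 1, 1, 1, 1, 1, 1, 1, 1, 1, 1, 1, 1] (78 cycles, including the fixed point 0).
n − c = 143 − 78 = 65; sign = (−1)^65 = -1.
The Jacobi symbol (131|143) = -1 (Zolotarev) agrees.

-1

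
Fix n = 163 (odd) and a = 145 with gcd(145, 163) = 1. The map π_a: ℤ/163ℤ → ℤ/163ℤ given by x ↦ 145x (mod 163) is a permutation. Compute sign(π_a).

+1

Trace 74: π^k(74) = [74, 135, 15, 56, 133, 51, 60] for k=0..6.
Cycle lengths of π_145 on ℤ/163ℤ: [81, 81, 1]; 3 cycles in total.
3 cycles on 163: each ℓ→(−1)^(ℓ−1), product (−1)^160 = +1.
(145|163)_J = +1 (Zolotarev's lemma cross-check).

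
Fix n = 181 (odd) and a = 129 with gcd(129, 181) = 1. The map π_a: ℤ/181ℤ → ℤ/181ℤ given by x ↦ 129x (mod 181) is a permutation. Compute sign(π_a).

+1

Trace 177: π^k(177) = [177, 27, 44, 65, 59, 9, 75] for k=0..6.
Decompose π into cycles: lengths [45, 45, 45, 45, 1] (5 cycles, including the fixed point 0).
5 cycles on 181: each ℓ→(−1)^(ℓ−1), product (−1)^176 = +1.
Zolotarev: (129|181) = +1, matching the cycle-count sign.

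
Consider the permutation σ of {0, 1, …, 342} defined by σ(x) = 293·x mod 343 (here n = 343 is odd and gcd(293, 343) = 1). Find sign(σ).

Orbit of 295 under x↦293x: [295, 342, 50, 244, 148, 146, 246]… (length divides ord_343(293)).
Decompose π into cycles: lengths [14, 14, 14, 14, 14, 14, 14, 14, 14, 14, 14, 14, 14, 14, 14, 14, 14, 14, 14, 14, 14, 2, 2, 2, 2, 2, 2, 2, 2, 2, 2, 2, 2, 2, 2, 2, 2, 2, 2, 2, 2, 2, 2, 2, 2, 1] (46 cycles, including the fixed point 0).
Σ(ℓ_i−1) = 343−46 = 297; sign = (−1)^297 = -1.
Via Zolotarev, sign(π_{293}) = (293|343) = -1.

-1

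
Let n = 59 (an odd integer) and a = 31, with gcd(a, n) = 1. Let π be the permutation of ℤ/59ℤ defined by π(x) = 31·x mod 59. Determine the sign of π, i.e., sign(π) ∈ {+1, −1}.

-1

Start at x=47: 47 → 41 → 32 → 48 → 13 → 49 → 44 → … (one orbit).
2 cycles of lengths [58, 1].
59 − 2 = 57 transpositions; sign(π) = (−1)^57 = -1.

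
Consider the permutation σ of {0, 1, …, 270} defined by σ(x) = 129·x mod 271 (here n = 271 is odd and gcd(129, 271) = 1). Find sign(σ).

+1

Start at x=178: 178 → 198 → 68 → 100 → 163 → 160 → 44 → … (one orbit).
3 cycles of lengths [135, 135, 1].
n − c = 271 − 3 = 268; sign = (−1)^268 = +1.
The Jacobi symbol (129|271) = +1 (Zolotarev) agrees.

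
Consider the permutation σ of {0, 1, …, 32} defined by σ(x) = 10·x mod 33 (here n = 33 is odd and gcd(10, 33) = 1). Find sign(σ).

Orbit of 10 under x↦10x: [10, 1]… (length divides ord_33(10)).
Cycle lengths of π_10 on ℤ/33ℤ: [2, 2, 2, 2, 2, 2, 2, 2, 2, 2, 2, 2, 2, 2, 2, 1, 1, 1]; 18 cycles in total.
33 − 18 = 15 transpositions; sign(π) = (−1)^15 = -1.

-1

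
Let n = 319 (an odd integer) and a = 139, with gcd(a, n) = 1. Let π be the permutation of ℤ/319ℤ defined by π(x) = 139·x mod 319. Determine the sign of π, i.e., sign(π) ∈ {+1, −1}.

-1

Trace 310: π^k(310) = [310, 25, 285, 59, 226, 152, 74] for k=0..6.
π_139 has 10 disjoint cycles with lengths [70, 70, 70, 70, 10, 7, 7, 7, 7, 1] on {0,…,318}.
Σ(ℓ_i−1) = 319−10 = 309; sign = (−1)^309 = -1.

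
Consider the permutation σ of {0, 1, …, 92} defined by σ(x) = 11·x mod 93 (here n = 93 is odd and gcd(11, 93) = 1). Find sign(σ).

+1

Orbit of 49 under x↦11x: [49, 74, 70, 26, 7, 77, 10]… (length divides ord_93(11)).
Decompose π into cycles: lengths [30, 30, 30, 2, 1] (5 cycles, including the fixed point 0).
93 − 5 = 88 transpositions; sign(π) = (−1)^88 = +1.
Via Zolotarev, sign(π_{11}) = (11|93) = +1.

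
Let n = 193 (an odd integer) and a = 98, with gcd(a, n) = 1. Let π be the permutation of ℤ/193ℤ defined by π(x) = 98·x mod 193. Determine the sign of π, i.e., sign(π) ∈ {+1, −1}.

+1

Trace 124: π^k(124) = [124, 186, 86, 129, 97, 49, 170] for k=0..6.
π_98 has 3 disjoint cycles with lengths [96, 96, 1] on {0,…,192}.
Σ(ℓ_i−1) = 193−3 = 190; sign = (−1)^190 = +1.
Via Zolotarev, sign(π_{98}) = (98|193) = +1.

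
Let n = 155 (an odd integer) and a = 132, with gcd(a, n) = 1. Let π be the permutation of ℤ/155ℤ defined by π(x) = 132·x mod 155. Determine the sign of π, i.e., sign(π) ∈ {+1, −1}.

Start at x=32: 32 → 39 → 33 → 16 → 97 → 94 → 8 → … (one orbit).
π_132 has 14 disjoint cycles with lengths [20, 20, 20, 20, 20, 20, 5, 5, 5, 5, 5, 5, 4, 1] on {0,…,154}.
Σ(ℓ_i−1) = 155−14 = 141; sign = (−1)^141 = -1.

-1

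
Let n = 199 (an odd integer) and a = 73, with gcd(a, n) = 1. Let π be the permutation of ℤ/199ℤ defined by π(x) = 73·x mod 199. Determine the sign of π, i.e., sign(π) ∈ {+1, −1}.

-1

Orbit of 80 under x↦73x: [80, 69, 62, 148, 58, 55, 35]… (length divides ord_199(73)).
Decompose π into cycles: lengths [198, 1] (2 cycles, including the fixed point 0).
199 − 2 = 197 transpositions; sign(π) = (−1)^197 = -1.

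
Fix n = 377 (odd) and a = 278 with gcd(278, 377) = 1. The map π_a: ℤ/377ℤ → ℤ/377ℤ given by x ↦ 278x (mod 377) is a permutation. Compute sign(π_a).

Trace 99: π^k(99) = [99, 1, 278, 376] for k=0..3.
The orbit structure of x ↦ 278x mod 377: 95 orbits of sizes [4, 4, 4, 4, 4, 4, 4, 4, 4, 4, 4, 4, 4, 4, 4, 4, 4, 4, 4, 4, 4, 4, 4, 4, 4, 4, 4, 4, 4, 4, 4, 4, 4, 4, 4, 4, 4, 4, 4, 4, 4, 4, 4, 4, 4, 4, 4, 4, 4, 4, 4, 4, 4, 4, 4, 4, 4, 4, 4, 4, 4, 4, 4, 4, 4, 4, 4, 4, 4, 4, 4, 4, 4, 4, 4, 4, 4, 4, 4, 4, 4, 4, 4, 4, 4, 4, 4, 4, 4, 4, 4, 4, 4, 4, 1].
n − c = 377 − 95 = 282; sign = (−1)^282 = +1.

+1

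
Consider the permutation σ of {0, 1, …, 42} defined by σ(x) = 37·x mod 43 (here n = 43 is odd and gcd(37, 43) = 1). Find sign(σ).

Start at x=36: 36 → 42 → 6 → 7 → 1 → 37 → 36 (one orbit).
The orbit structure of x ↦ 37x mod 43: 8 orbits of sizes [6, 6, 6, 6, 6, 6, 6, 1].
n − c = 43 − 8 = 35; sign = (−1)^35 = -1.

-1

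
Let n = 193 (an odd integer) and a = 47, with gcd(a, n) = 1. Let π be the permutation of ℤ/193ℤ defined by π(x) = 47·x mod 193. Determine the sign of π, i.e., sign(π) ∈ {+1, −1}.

-1

Trace 132: π^k(132) = [132, 28, 158, 92, 78, 192, 146] for k=0..6.
Cycle type of π: 192 + 1; total 2 cycles.
n − c = 193 − 2 = 191; sign = (−1)^191 = -1.
Check: (47/193) = -1 by Zolotarev.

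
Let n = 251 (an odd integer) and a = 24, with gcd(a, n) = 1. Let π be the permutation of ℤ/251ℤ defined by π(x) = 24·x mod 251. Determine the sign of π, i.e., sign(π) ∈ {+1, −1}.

-1

Start at x=239: 239 → 214 → 116 → 23 → 50 → 196 → 186 → … (one orbit).
Cycle lengths of π_24 on ℤ/251ℤ: [250, 1]; 2 cycles in total.
251 − 2 = 249 transpositions; sign(π) = (−1)^249 = -1.
The Jacobi symbol (24|251) = -1 (Zolotarev) agrees.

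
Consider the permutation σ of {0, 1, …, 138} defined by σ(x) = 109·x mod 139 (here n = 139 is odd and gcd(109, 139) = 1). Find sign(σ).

-1

Orbit of 119 under x↦109x: [119, 44, 70, 124, 33, 122, 93]… (length divides ord_139(109)).
Cycle type of π: 138 + 1; total 2 cycles.
Σ(ℓ_i−1) = 139−2 = 137; sign = (−1)^137 = -1.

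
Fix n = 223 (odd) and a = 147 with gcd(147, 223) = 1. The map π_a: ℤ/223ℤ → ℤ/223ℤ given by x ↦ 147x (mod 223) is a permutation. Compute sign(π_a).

-1

Orbit of 134 under x↦147x: [134, 74, 174, 156, 186, 136, 145]… (length divides ord_223(147)).
Decompose π into cycles: lengths [222, 1] (2 cycles, including the fixed point 0).
n − c = 223 − 2 = 221; sign = (−1)^221 = -1.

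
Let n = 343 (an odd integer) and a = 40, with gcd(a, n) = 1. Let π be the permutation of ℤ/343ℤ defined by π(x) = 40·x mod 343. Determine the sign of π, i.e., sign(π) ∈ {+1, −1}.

Trace 145: π^k(145) = [145, 312, 132, 135, 255, 253, 173] for k=0..6.
4 cycles of lengths [294, 42, 6, 1].
sign(π) = (−1)^{n − #cycles} = (−1)^{343−4} = (−1)^339 = -1.

-1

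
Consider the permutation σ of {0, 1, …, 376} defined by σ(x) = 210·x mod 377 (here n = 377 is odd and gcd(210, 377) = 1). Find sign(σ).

-1

Start at x=373: 373 → 291 → 36 → 20 → 53 → 197 → 277 → … (one orbit).
Cycle type of π: 84×4 + 12 + 7×4 + 1; total 10 cycles.
With 10 cycles on 377 points, sign = (−1)^{377−10} = -1.
Zolotarev: (210|377) = -1, matching the cycle-count sign.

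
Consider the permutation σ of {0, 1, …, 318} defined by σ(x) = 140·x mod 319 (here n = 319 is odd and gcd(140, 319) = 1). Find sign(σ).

-1

Start at x=268: 268 → 197 → 146 → 24 → 170 → 194 → 45 → … (one orbit).
π_140 has 10 disjoint cycles with lengths [70, 70, 70, 70, 10, 7, 7, 7, 7, 1] on {0,…,318}.
319 − 10 = 309 transpositions; sign(π) = (−1)^309 = -1.
Zolotarev: (140|319) = -1, matching the cycle-count sign.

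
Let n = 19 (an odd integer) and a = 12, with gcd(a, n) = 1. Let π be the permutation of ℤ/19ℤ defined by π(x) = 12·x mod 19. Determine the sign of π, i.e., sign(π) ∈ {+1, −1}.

Start at x=11: 11 → 18 → 7 → 8 → 1 → 12 → 11 (one orbit).
4 cycles of lengths [6, 6, 6, 1].
19 − 4 = 15 transpositions; sign(π) = (−1)^15 = -1.
Check: (12/19) = -1 by Zolotarev.

-1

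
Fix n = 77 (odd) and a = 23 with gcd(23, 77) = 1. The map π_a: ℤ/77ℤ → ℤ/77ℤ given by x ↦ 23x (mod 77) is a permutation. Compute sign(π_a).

+1

Trace 23: π^k(23) = [23, 67, 1] for k=0..2.
The orbit structure of x ↦ 23x mod 77: 33 orbits of sizes [3, 3, 3, 3, 3, 3, 3, 3, 3, 3, 3, 3, 3, 3, 3, 3, 3, 3, 3, 3, 3, 3, 1, 1, 1, 1, 1, 1, 1, 1, 1, 1, 1].
Σ(ℓ_i−1) = 77−33 = 44; sign = (−1)^44 = +1.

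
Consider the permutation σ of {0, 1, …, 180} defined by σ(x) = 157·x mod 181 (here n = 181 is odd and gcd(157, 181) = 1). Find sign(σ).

-1

Orbit of 61 under x↦157x: [61, 165, 22, 15, 2, 133, 66]… (length divides ord_181(157)).
Decompose π into cycles: lengths [180, 1] (2 cycles, including the fixed point 0).
With 2 cycles on 181 points, sign = (−1)^{181−2} = -1.
The Jacobi symbol (157|181) = -1 (Zolotarev) agrees.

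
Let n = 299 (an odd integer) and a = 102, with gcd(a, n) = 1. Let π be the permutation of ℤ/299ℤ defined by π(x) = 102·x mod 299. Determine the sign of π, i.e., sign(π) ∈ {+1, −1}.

Start at x=281: 281 → 257 → 201 → 170 → 297 → 95 → 122 → … (one orbit).
The orbit structure of x ↦ 102x mod 299: 5 orbits of sizes [132, 132, 22, 12, 1].
sign(π) = (−1)^{n − #cycles} = (−1)^{299−5} = (−1)^294 = +1.

+1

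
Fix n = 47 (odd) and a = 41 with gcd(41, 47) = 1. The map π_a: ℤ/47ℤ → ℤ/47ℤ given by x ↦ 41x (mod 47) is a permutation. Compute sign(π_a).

-1

Start at x=2: 2 → 35 → 25 → 38 → 7 → 5 → 17 → … (one orbit).
Cycle type of π: 46 + 1; total 2 cycles.
2 cycles on 47: each ℓ→(−1)^(ℓ−1), product (−1)^45 = -1.
The Jacobi symbol (41|47) = -1 (Zolotarev) agrees.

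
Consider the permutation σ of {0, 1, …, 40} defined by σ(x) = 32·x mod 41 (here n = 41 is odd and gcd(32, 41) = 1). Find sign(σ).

+1

Trace 9: π^k(9) = [9, 1, 32, 40] for k=0..3.
Cycle lengths of π_32 on ℤ/41ℤ: [4, 4, 4, 4, 4, 4, 4, 4, 4, 4, 1]; 11 cycles in total.
41 − 11 = 30 transpositions; sign(π) = (−1)^30 = +1.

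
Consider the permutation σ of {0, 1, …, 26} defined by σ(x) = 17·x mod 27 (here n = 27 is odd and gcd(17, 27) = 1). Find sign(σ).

Orbit of 1 under x↦17x: [1, 17, 19, 26, 10, 8]… (length divides ord_27(17)).
The orbit structure of x ↦ 17x mod 27: 8 orbits of sizes [6, 6, 6, 2, 2, 2, 2, 1].
n − c = 27 − 8 = 19; sign = (−1)^19 = -1.
Zolotarev: (17|27) = -1, matching the cycle-count sign.

-1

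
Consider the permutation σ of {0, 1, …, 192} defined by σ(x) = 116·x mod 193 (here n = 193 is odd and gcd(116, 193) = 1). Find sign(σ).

Start at x=17: 17 → 42 → 47 → 48 → 164 → 110 → 22 → … (one orbit).
The orbit structure of x ↦ 116x mod 193: 2 orbits of sizes [192, 1].
n − c = 193 − 2 = 191; sign = (−1)^191 = -1.
Via Zolotarev, sign(π_{116}) = (116|193) = -1.

-1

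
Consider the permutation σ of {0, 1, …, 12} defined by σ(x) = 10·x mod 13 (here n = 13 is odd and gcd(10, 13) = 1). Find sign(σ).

+1

Start at x=1: 1 → 10 → 9 → 12 → 3 → 4 → 1 (one orbit).
The orbit structure of x ↦ 10x mod 13: 3 orbits of sizes [6, 6, 1].
sign(π) = (−1)^{n − #cycles} = (−1)^{13−3} = (−1)^10 = +1.
(10|13)_J = +1 (Zolotarev's lemma cross-check).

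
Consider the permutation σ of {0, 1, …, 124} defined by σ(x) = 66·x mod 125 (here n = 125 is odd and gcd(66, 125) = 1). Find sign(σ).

Trace 21: π^k(21) = [21, 11, 101, 41, 81, 96, 86] for k=0..6.
Cycle type of π: 25×4 + 5×4 + 1×5; total 13 cycles.
Σ(ℓ_i−1) = 125−13 = 112; sign = (−1)^112 = +1.
Zolotarev: (66|125) = +1, matching the cycle-count sign.

+1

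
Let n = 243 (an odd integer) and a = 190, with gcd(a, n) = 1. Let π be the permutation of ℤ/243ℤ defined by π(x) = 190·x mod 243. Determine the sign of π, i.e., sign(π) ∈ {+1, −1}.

+1

Orbit of 163 under x↦190x: [163, 109, 55, 1, 190, 136, 82]… (length divides ord_243(190)).
Cycle lengths of π_190 on ℤ/243ℤ: [9, 9, 9, 9, 9, 9, 9, 9, 9, 9, 9, 9, 9, 9, 9, 9, 9, 9, 3, 3, 3, 3, 3, 3, 3, 3, 3, 3, 3, 3, 3, 3, 3, 3, 3, 3, 1, 1, 1, 1, 1, 1, 1, 1, 1, 1, 1, 1, 1, 1, 1, 1, 1, 1, 1, 1, 1, 1, 1, 1, 1, 1, 1]; 63 cycles in total.
sign(π) = (−1)^{n − #cycles} = (−1)^{243−63} = (−1)^180 = +1.
Via Zolotarev, sign(π_{190}) = (190|243) = +1.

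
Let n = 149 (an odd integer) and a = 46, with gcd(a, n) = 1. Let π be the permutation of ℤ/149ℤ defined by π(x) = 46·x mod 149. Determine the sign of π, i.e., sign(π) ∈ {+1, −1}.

+1

Orbit of 5 under x↦46x: [5, 81, 1, 46, 30, 39, 6]… (length divides ord_149(46)).
π_46 has 5 disjoint cycles with lengths [37, 37, 37, 37, 1] on {0,…,148}.
sign(π) = (−1)^{n − #cycles} = (−1)^{149−5} = (−1)^144 = +1.
Zolotarev: (46|149) = +1, matching the cycle-count sign.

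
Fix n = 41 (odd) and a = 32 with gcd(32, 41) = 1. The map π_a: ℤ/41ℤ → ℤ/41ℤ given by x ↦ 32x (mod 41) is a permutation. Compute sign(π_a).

+1

Trace 1: π^k(1) = [1, 32, 40, 9] for k=0..3.
Cycle type of π: 4×10 + 1; total 11 cycles.
41 − 11 = 30 transpositions; sign(π) = (−1)^30 = +1.
Check: (32/41) = +1 by Zolotarev.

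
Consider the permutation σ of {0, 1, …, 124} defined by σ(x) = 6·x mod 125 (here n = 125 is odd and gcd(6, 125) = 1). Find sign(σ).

+1

Orbit of 41 under x↦6x: [41, 121, 101, 106, 11, 66, 21]… (length divides ord_125(6)).
Cycle lengths of π_6 on ℤ/125ℤ: [25, 25, 25, 25, 5, 5, 5, 5, 1, 1, 1, 1, 1]; 13 cycles in total.
n − c = 125 − 13 = 112; sign = (−1)^112 = +1.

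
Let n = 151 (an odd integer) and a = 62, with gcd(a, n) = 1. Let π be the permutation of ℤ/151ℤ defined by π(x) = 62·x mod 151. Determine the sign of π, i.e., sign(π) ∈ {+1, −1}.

Trace 59: π^k(59) = [59, 34, 145, 81, 39, 2, 124] for k=0..6.
Cycle lengths of π_62 on ℤ/151ℤ: [75, 75, 1]; 3 cycles in total.
n − c = 151 − 3 = 148; sign = (−1)^148 = +1.
The Jacobi symbol (62|151) = +1 (Zolotarev) agrees.

+1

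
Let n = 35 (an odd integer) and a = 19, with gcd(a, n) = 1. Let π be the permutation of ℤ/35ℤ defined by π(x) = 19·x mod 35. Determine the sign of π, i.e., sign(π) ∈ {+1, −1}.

Start at x=1: 1 → 19 → 11 → 34 → 16 → 24 → 1 (one orbit).
π_19 has 8 disjoint cycles with lengths [6, 6, 6, 6, 6, 2, 2, 1] on {0,…,34}.
With 8 cycles on 35 points, sign = (−1)^{35−8} = -1.

-1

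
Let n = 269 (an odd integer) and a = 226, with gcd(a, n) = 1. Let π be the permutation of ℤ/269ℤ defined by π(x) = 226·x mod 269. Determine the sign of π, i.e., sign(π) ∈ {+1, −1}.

+1

Trace 105: π^k(105) = [105, 58, 196, 180, 61, 67, 78] for k=0..6.
Cycle lengths of π_226 on ℤ/269ℤ: [67, 67, 67, 67, 1]; 5 cycles in total.
5 cycles on 269: each ℓ→(−1)^(ℓ−1), product (−1)^264 = +1.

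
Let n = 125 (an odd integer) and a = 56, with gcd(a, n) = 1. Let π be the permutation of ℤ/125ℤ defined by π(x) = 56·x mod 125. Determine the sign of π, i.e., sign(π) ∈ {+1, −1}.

+1

Orbit of 11 under x↦56x: [11, 116, 121, 26, 81, 36, 16]… (length divides ord_125(56)).
Decompose π into cycles: lengths [25, 25, 25, 25, 5, 5, 5, 5, 1, 1, 1, 1, 1] (13 cycles, including the fixed point 0).
With 13 cycles on 125 points, sign = (−1)^{125−13} = +1.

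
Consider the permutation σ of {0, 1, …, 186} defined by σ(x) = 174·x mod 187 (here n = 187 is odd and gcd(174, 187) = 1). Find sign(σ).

Trace 38: π^k(38) = [38, 67, 64, 103, 157, 16, 166] for k=0..6.
Decompose π into cycles: lengths [20, 20, 20, 20, 20, 20, 20, 20, 5, 5, 4, 4, 4, 4, 1] (15 cycles, including the fixed point 0).
187 − 15 = 172 transpositions; sign(π) = (−1)^172 = +1.
The Jacobi symbol (174|187) = +1 (Zolotarev) agrees.

+1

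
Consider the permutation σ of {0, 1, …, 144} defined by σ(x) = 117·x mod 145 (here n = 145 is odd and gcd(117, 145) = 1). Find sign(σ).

-1

Orbit of 1 under x↦117x: [1, 117, 59, 88]… (length divides ord_145(117)).
π_117 has 58 disjoint cycles with lengths [4, 4, 4, 4, 4, 4, 4, 4, 4, 4, 4, 4, 4, 4, 4, 4, 4, 4, 4, 4, 4, 4, 4, 4, 4, 4, 4, 4, 4, 1, 1, 1, 1, 1, 1, 1, 1, 1, 1, 1, 1, 1, 1, 1, 1, 1, 1, 1, 1, 1, 1, 1, 1, 1, 1, 1, 1, 1] on {0,…,144}.
58 cycles on 145: each ℓ→(−1)^(ℓ−1), product (−1)^87 = -1.
Zolotarev: (117|145) = -1, matching the cycle-count sign.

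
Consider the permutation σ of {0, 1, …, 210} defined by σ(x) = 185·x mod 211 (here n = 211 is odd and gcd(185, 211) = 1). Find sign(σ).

Start at x=179: 179 → 199 → 101 → 117 → 123 → 178 → 14 → … (one orbit).
Cycle type of π: 21×10 + 1; total 11 cycles.
211 − 11 = 200 transpositions; sign(π) = (−1)^200 = +1.
(185|211)_J = +1 (Zolotarev's lemma cross-check).

+1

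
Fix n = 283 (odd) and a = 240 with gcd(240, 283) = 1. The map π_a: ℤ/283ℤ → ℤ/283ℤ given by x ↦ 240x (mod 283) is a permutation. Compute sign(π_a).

Orbit of 51 under x↦240x: [51, 71, 60, 250, 4, 111, 38]… (length divides ord_283(240)).
7 cycles of lengths [47, 47, 47, 47, 47, 47, 1].
283 − 7 = 276 transpositions; sign(π) = (−1)^276 = +1.

+1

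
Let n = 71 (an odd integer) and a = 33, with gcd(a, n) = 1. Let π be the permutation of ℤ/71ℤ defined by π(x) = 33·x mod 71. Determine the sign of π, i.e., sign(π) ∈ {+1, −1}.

-1

Orbit of 46 under x↦33x: [46, 27, 39, 9, 13, 3, 28]… (length divides ord_71(33)).
π_33 has 2 disjoint cycles with lengths [70, 1] on {0,…,70}.
sign(π) = (−1)^{n − #cycles} = (−1)^{71−2} = (−1)^69 = -1.
Via Zolotarev, sign(π_{33}) = (33|71) = -1.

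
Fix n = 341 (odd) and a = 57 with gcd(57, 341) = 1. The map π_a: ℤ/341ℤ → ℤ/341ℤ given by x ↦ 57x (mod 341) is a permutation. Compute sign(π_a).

+1

Trace 316: π^k(316) = [316, 280, 274, 273, 216, 36, 6] for k=0..6.
The orbit structure of x ↦ 57x mod 341: 17 orbits of sizes [30, 30, 30, 30, 30, 30, 30, 30, 30, 30, 10, 6, 6, 6, 6, 6, 1].
341 − 17 = 324 transpositions; sign(π) = (−1)^324 = +1.
The Jacobi symbol (57|341) = +1 (Zolotarev) agrees.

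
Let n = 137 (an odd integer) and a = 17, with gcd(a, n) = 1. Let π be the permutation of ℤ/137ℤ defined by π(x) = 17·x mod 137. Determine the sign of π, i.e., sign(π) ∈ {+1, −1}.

+1

Trace 105: π^k(105) = [105, 4, 68, 60, 61, 78, 93] for k=0..6.
3 cycles of lengths [68, 68, 1].
n − c = 137 − 3 = 134; sign = (−1)^134 = +1.
Zolotarev: (17|137) = +1, matching the cycle-count sign.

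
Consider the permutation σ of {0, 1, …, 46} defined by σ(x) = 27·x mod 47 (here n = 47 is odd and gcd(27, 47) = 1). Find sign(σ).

+1

Trace 2: π^k(2) = [2, 7, 1, 27, 24, 37, 12] for k=0..6.
Decompose π into cycles: lengths [23, 23, 1] (3 cycles, including the fixed point 0).
47 − 3 = 44 transpositions; sign(π) = (−1)^44 = +1.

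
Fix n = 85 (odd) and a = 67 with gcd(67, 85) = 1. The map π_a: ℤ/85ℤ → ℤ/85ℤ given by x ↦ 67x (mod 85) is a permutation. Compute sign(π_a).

Trace 1: π^k(1) = [1, 67, 69, 33] for k=0..3.
26 cycles of lengths [4, 4, 4, 4, 4, 4, 4, 4, 4, 4, 4, 4, 4, 4, 4, 4, 4, 2, 2, 2, 2, 2, 2, 2, 2, 1].
sign(π) = (−1)^{n − #cycles} = (−1)^{85−26} = (−1)^59 = -1.

-1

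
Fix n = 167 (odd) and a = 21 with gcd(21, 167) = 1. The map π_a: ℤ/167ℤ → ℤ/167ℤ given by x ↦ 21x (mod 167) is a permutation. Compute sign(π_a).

+1

Start at x=121: 121 → 36 → 88 → 11 → 64 → 8 → 1 → … (one orbit).
π_21 has 3 disjoint cycles with lengths [83, 83, 1] on {0,…,166}.
167 − 3 = 164 transpositions; sign(π) = (−1)^164 = +1.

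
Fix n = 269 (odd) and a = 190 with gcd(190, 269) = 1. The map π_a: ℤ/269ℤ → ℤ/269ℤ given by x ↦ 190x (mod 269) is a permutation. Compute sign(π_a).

+1

Start at x=23: 23 → 66 → 166 → 67 → 87 → 121 → 125 → … (one orbit).
Cycle lengths of π_190 on ℤ/269ℤ: [67, 67, 67, 67, 1]; 5 cycles in total.
Σ(ℓ_i−1) = 269−5 = 264; sign = (−1)^264 = +1.
Zolotarev: (190|269) = +1, matching the cycle-count sign.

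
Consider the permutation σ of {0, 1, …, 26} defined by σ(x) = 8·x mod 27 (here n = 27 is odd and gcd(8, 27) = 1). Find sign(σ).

-1

Trace 10: π^k(10) = [10, 26, 19, 17, 1, 8] for k=0..5.
8 cycles of lengths [6, 6, 6, 2, 2, 2, 2, 1].
27 − 8 = 19 transpositions; sign(π) = (−1)^19 = -1.
Zolotarev: (8|27) = -1, matching the cycle-count sign.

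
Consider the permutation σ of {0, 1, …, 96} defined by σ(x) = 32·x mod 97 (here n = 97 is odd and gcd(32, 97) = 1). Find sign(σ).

Trace 91: π^k(91) = [91, 2, 64, 11, 61, 12, 93] for k=0..6.
Decompose π into cycles: lengths [48, 48, 1] (3 cycles, including the fixed point 0).
n − c = 97 − 3 = 94; sign = (−1)^94 = +1.

+1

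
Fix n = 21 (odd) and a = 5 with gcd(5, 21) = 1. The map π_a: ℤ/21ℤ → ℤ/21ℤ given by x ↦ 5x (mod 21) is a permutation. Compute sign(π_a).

Start at x=20: 20 → 16 → 17 → 1 → 5 → 4 → 20 (one orbit).
The orbit structure of x ↦ 5x mod 21: 5 orbits of sizes [6, 6, 6, 2, 1].
n − c = 21 − 5 = 16; sign = (−1)^16 = +1.
The Jacobi symbol (5|21) = +1 (Zolotarev) agrees.

+1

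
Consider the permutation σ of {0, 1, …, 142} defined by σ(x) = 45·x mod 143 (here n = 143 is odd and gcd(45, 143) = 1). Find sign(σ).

-1

Orbit of 23 under x↦45x: [23, 34, 100, 67, 12, 111, 133]… (length divides ord_143(45)).
The orbit structure of x ↦ 45x mod 143: 22 orbits of sizes [12, 12, 12, 12, 12, 12, 12, 12, 12, 12, 12, 1, 1, 1, 1, 1, 1, 1, 1, 1, 1, 1].
Σ(ℓ_i−1) = 143−22 = 121; sign = (−1)^121 = -1.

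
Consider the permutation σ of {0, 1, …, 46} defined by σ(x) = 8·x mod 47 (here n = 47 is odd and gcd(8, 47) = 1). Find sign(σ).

+1

Orbit of 14 under x↦8x: [14, 18, 3, 24, 4, 32, 21]… (length divides ord_47(8)).
Decompose π into cycles: lengths [23, 23, 1] (3 cycles, including the fixed point 0).
sign(π) = (−1)^{n − #cycles} = (−1)^{47−3} = (−1)^44 = +1.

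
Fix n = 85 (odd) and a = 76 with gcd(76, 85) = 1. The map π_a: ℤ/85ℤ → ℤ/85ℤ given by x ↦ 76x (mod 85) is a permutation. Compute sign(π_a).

Trace 16: π^k(16) = [16, 26, 21, 66, 1, 76, 81] for k=0..6.
Decompose π into cycles: lengths [8, 8, 8, 8, 8, 8, 8, 8, 8, 8, 1, 1, 1, 1, 1] (15 cycles, including the fixed point 0).
sign(π) = (−1)^{n − #cycles} = (−1)^{85−15} = (−1)^70 = +1.

+1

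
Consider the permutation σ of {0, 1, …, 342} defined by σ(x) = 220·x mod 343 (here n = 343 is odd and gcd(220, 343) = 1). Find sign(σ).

Orbit of 134 under x↦220x: [134, 325, 156, 20, 284, 54, 218]… (length divides ord_343(220)).
4 cycles of lengths [294, 42, 6, 1].
n − c = 343 − 4 = 339; sign = (−1)^339 = -1.

-1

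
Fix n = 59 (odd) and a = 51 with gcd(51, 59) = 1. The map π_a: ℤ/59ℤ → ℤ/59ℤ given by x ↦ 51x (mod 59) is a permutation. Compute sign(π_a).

Orbit of 1 under x↦51x: [1, 51, 5, 19, 25, 36, 7]… (length divides ord_59(51)).
3 cycles of lengths [29, 29, 1].
59 − 3 = 56 transpositions; sign(π) = (−1)^56 = +1.
Zolotarev: (51|59) = +1, matching the cycle-count sign.

+1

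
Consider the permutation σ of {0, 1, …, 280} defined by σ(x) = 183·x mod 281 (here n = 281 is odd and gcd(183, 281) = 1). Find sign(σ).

Trace 70: π^k(70) = [70, 165, 128, 101, 218, 273, 222] for k=0..6.
Decompose π into cycles: lengths [70, 70, 70, 70, 1] (5 cycles, including the fixed point 0).
n − c = 281 − 5 = 276; sign = (−1)^276 = +1.
(183|281)_J = +1 (Zolotarev's lemma cross-check).

+1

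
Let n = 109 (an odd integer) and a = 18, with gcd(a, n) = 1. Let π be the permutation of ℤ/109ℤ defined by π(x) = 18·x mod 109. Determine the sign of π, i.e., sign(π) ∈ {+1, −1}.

Trace 93: π^k(93) = [93, 39, 48, 101, 74, 24, 105] for k=0..6.
π_18 has 2 disjoint cycles with lengths [108, 1] on {0,…,108}.
With 2 cycles on 109 points, sign = (−1)^{109−2} = -1.

-1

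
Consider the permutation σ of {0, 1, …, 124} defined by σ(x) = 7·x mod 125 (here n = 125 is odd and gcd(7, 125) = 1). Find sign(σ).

Orbit of 1 under x↦7x: [1, 7, 49, 93, 26, 57, 24]… (length divides ord_125(7)).
Cycle type of π: 20×5 + 4×6 + 1; total 12 cycles.
With 12 cycles on 125 points, sign = (−1)^{125−12} = -1.
Zolotarev: (7|125) = -1, matching the cycle-count sign.

-1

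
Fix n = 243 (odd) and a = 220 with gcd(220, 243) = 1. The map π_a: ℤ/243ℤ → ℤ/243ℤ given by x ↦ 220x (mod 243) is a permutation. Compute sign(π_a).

Orbit of 241 under x↦220x: [241, 46, 157, 34, 190, 4, 151]… (length divides ord_243(220)).
Cycle lengths of π_220 on ℤ/243ℤ: [81, 81, 27, 27, 9, 9, 3, 3, 1, 1, 1]; 11 cycles in total.
n − c = 243 − 11 = 232; sign = (−1)^232 = +1.
The Jacobi symbol (220|243) = +1 (Zolotarev) agrees.

+1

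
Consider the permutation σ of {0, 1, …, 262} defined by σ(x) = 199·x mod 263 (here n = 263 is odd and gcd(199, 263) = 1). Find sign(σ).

-1

Orbit of 239 under x↦199x: [239, 221, 58, 233, 79, 204, 94]… (length divides ord_263(199)).
Cycle lengths of π_199 on ℤ/263ℤ: [262, 1]; 2 cycles in total.
n − c = 263 − 2 = 261; sign = (−1)^261 = -1.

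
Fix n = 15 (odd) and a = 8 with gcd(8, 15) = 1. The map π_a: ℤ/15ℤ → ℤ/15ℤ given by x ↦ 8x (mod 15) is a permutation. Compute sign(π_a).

Orbit of 1 under x↦8x: [1, 8, 4, 2]… (length divides ord_15(8)).
The orbit structure of x ↦ 8x mod 15: 5 orbits of sizes [4, 4, 4, 2, 1].
Σ(ℓ_i−1) = 15−5 = 10; sign = (−1)^10 = +1.

+1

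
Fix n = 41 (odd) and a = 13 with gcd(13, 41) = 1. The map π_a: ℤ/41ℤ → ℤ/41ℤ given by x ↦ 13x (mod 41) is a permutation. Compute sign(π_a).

Start at x=35: 35 → 4 → 11 → 20 → 14 → 18 → 29 → … (one orbit).
π_13 has 2 disjoint cycles with lengths [40, 1] on {0,…,40}.
Σ(ℓ_i−1) = 41−2 = 39; sign = (−1)^39 = -1.
Zolotarev: (13|41) = -1, matching the cycle-count sign.

-1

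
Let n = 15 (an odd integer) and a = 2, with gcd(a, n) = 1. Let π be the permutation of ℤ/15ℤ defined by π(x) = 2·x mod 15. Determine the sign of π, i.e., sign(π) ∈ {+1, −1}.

Trace 8: π^k(8) = [8, 1, 2, 4] for k=0..3.
Cycle type of π: 4×3 + 2 + 1; total 5 cycles.
n − c = 15 − 5 = 10; sign = (−1)^10 = +1.
Via Zolotarev, sign(π_{2}) = (2|15) = +1.

+1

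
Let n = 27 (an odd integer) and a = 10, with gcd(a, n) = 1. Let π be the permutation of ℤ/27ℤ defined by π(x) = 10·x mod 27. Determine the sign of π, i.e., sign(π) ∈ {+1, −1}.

Orbit of 1 under x↦10x: [1, 10, 19]… (length divides ord_27(10)).
Cycle lengths of π_10 on ℤ/27ℤ: [3, 3, 3, 3, 3, 3, 1, 1, 1, 1, 1, 1, 1, 1, 1]; 15 cycles in total.
With 15 cycles on 27 points, sign = (−1)^{27−15} = +1.

+1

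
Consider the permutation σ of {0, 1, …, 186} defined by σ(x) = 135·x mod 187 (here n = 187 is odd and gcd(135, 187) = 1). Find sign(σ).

Start at x=69: 69 → 152 → 137 → 169 → 1 → 135 → 86 → … (one orbit).
The orbit structure of x ↦ 135x mod 187: 27 orbits of sizes [10, 10, 10, 10, 10, 10, 10, 10, 10, 10, 10, 10, 10, 10, 10, 10, 5, 5, 2, 2, 2, 2, 2, 2, 2, 2, 1].
sign(π) = (−1)^{n − #cycles} = (−1)^{187−27} = (−1)^160 = +1.

+1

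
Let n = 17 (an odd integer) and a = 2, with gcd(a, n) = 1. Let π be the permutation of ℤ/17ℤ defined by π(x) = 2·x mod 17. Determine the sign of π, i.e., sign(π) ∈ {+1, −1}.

+1

Start at x=4: 4 → 8 → 16 → 15 → 13 → 9 → 1 → … (one orbit).
Decompose π into cycles: lengths [8, 8, 1] (3 cycles, including the fixed point 0).
3 cycles on 17: each ℓ→(−1)^(ℓ−1), product (−1)^14 = +1.
The Jacobi symbol (2|17) = +1 (Zolotarev) agrees.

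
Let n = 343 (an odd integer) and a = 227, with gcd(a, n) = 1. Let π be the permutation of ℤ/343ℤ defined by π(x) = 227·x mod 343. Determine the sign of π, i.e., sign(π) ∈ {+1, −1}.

Start at x=117: 117 → 148 → 325 → 30 → 293 → 312 → 166 → … (one orbit).
The orbit structure of x ↦ 227x mod 343: 16 orbits of sizes [42, 42, 42, 42, 42, 42, 42, 6, 6, 6, 6, 6, 6, 6, 6, 1].
sign(π) = (−1)^{n − #cycles} = (−1)^{343−16} = (−1)^327 = -1.
(227|343)_J = -1 (Zolotarev's lemma cross-check).

-1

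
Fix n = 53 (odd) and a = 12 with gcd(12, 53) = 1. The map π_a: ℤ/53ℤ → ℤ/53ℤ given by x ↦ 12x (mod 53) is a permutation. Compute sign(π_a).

-1

Start at x=9: 9 → 2 → 24 → 23 → 11 → 26 → 47 → … (one orbit).
π_12 has 2 disjoint cycles with lengths [52, 1] on {0,…,52}.
2 cycles on 53: each ℓ→(−1)^(ℓ−1), product (−1)^51 = -1.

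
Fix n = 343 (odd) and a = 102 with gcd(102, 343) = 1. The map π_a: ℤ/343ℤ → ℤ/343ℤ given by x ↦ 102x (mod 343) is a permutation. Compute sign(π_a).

+1

Orbit of 317 under x↦102x: [317, 92, 123, 198, 302, 277, 128]… (length divides ord_343(102)).
7 cycles of lengths [147, 147, 21, 21, 3, 3, 1].
sign(π) = (−1)^{n − #cycles} = (−1)^{343−7} = (−1)^336 = +1.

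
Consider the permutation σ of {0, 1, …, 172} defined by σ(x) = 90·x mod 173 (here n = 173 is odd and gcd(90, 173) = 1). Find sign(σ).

+1

Start at x=83: 83 → 31 → 22 → 77 → 10 → 35 → 36 → … (one orbit).
Cycle type of π: 86×2 + 1; total 3 cycles.
With 3 cycles on 173 points, sign = (−1)^{173−3} = +1.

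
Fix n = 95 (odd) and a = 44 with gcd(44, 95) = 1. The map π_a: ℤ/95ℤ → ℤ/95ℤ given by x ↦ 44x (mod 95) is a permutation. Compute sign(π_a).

Trace 81: π^k(81) = [81, 49, 66, 54, 1, 44, 36] for k=0..6.
Cycle type of π: 18×4 + 9×2 + 2×2 + 1; total 9 cycles.
Σ(ℓ_i−1) = 95−9 = 86; sign = (−1)^86 = +1.
(44|95)_J = +1 (Zolotarev's lemma cross-check).

+1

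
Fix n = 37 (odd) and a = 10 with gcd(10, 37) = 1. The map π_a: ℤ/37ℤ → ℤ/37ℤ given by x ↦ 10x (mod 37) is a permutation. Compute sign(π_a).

+1

Start at x=1: 1 → 10 → 26 → 1 (one orbit).
Cycle type of π: 3×12 + 1; total 13 cycles.
Σ(ℓ_i−1) = 37−13 = 24; sign = (−1)^24 = +1.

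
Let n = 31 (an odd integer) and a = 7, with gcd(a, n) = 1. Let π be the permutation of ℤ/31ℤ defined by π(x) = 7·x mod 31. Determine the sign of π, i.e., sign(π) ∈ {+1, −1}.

+1

Start at x=25: 25 → 20 → 16 → 19 → 9 → 1 → 7 → … (one orbit).
π_7 has 3 disjoint cycles with lengths [15, 15, 1] on {0,…,30}.
Σ(ℓ_i−1) = 31−3 = 28; sign = (−1)^28 = +1.
(7|31)_J = +1 (Zolotarev's lemma cross-check).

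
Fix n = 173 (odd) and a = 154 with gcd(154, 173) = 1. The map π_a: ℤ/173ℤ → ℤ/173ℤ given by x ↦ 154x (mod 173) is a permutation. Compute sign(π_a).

-1

Orbit of 44 under x↦154x: [44, 29, 141, 89, 39, 124, 66]… (length divides ord_173(154)).
Cycle lengths of π_154 on ℤ/173ℤ: [172, 1]; 2 cycles in total.
With 2 cycles on 173 points, sign = (−1)^{173−2} = -1.
(154|173)_J = -1 (Zolotarev's lemma cross-check).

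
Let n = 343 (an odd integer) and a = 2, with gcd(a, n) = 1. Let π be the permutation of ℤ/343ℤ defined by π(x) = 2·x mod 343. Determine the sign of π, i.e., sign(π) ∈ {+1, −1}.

+1

Orbit of 165 under x↦2x: [165, 330, 317, 291, 239, 135, 270]… (length divides ord_343(2)).
Cycle lengths of π_2 on ℤ/343ℤ: [147, 147, 21, 21, 3, 3, 1]; 7 cycles in total.
With 7 cycles on 343 points, sign = (−1)^{343−7} = +1.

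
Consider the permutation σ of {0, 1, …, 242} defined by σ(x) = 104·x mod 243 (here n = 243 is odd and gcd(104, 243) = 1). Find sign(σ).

-1

Start at x=239: 239 → 70 → 233 → 175 → 218 → 73 → 59 → … (one orbit).
Cycle lengths of π_104 on ℤ/243ℤ: [162, 54, 18, 6, 2, 1]; 6 cycles in total.
6 cycles on 243: each ℓ→(−1)^(ℓ−1), product (−1)^237 = -1.
Via Zolotarev, sign(π_{104}) = (104|243) = -1.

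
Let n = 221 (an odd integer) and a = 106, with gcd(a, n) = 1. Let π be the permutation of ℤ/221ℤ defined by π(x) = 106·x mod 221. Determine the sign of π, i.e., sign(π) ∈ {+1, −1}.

Orbit of 106 under x↦106x: [106, 186, 47, 120, 123, 220, 115]… (length divides ord_221(106)).
22 cycles of lengths [12, 12, 12, 12, 12, 12, 12, 12, 12, 12, 12, 12, 12, 12, 12, 12, 12, 4, 4, 4, 4, 1].
n − c = 221 − 22 = 199; sign = (−1)^199 = -1.

-1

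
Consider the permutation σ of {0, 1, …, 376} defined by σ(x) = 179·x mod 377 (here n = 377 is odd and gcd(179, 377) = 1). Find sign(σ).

Start at x=376: 376 → 198 → 4 → 339 → 361 → 152 → 64 → … (one orbit).
The orbit structure of x ↦ 179x mod 377: 13 orbits of sizes [42, 42, 42, 42, 42, 42, 42, 42, 14, 14, 6, 6, 1].
377 − 13 = 364 transpositions; sign(π) = (−1)^364 = +1.
The Jacobi symbol (179|377) = +1 (Zolotarev) agrees.

+1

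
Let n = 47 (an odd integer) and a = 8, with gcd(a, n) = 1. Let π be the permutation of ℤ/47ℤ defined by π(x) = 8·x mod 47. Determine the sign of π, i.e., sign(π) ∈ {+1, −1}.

+1

Trace 9: π^k(9) = [9, 25, 12, 2, 16, 34, 37] for k=0..6.
Decompose π into cycles: lengths [23, 23, 1] (3 cycles, including the fixed point 0).
With 3 cycles on 47 points, sign = (−1)^{47−3} = +1.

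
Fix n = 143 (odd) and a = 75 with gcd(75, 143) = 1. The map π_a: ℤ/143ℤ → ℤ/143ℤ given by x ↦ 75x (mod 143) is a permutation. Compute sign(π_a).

Trace 14: π^k(14) = [14, 49, 100, 64, 81, 69, 27] for k=0..6.
The orbit structure of x ↦ 75x mod 143: 9 orbits of sizes [30, 30, 30, 30, 6, 6, 5, 5, 1].
9 cycles on 143: each ℓ→(−1)^(ℓ−1), product (−1)^134 = +1.

+1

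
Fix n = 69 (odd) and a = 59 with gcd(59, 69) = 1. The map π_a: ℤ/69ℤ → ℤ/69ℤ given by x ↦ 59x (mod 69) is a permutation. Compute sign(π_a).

-1

Orbit of 8 under x↦59x: [8, 58, 41, 4, 29, 55, 2]… (length divides ord_69(59)).
π_59 has 6 disjoint cycles with lengths [22, 22, 11, 11, 2, 1] on {0,…,68}.
6 cycles on 69: each ℓ→(−1)^(ℓ−1), product (−1)^63 = -1.
The Jacobi symbol (59|69) = -1 (Zolotarev) agrees.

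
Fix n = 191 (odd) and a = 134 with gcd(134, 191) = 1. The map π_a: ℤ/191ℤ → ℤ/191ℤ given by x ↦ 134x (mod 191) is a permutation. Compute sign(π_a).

+1

Start at x=163: 163 → 68 → 135 → 136 → 79 → 81 → 158 → … (one orbit).
3 cycles of lengths [95, 95, 1].
sign(π) = (−1)^{n − #cycles} = (−1)^{191−3} = (−1)^188 = +1.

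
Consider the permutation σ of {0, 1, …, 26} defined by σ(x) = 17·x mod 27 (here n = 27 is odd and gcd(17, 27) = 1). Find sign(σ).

Start at x=10: 10 → 8 → 1 → 17 → 19 → 26 → 10 (one orbit).
Cycle type of π: 6×3 + 2×4 + 1; total 8 cycles.
27 − 8 = 19 transpositions; sign(π) = (−1)^19 = -1.
(17|27)_J = -1 (Zolotarev's lemma cross-check).

-1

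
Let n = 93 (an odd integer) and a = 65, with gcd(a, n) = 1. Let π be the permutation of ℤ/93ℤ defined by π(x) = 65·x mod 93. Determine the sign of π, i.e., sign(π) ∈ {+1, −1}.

+1

Trace 74: π^k(74) = [74, 67, 77, 76, 11, 64, 68] for k=0..6.
Decompose π into cycles: lengths [30, 30, 30, 2, 1] (5 cycles, including the fixed point 0).
With 5 cycles on 93 points, sign = (−1)^{93−5} = +1.
(65|93)_J = +1 (Zolotarev's lemma cross-check).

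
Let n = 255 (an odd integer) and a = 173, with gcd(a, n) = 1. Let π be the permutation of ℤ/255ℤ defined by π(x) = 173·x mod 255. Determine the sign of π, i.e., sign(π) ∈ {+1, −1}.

-1

Trace 19: π^k(19) = [19, 227, 1, 173, 94, 197, 166] for k=0..6.
Cycle lengths of π_173 on ℤ/255ℤ: [16, 16, 16, 16, 16, 16, 16, 16, 16, 16, 16, 16, 16, 16, 16, 4, 4, 4, 2, 1]; 20 cycles in total.
sign(π) = (−1)^{n − #cycles} = (−1)^{255−20} = (−1)^235 = -1.
Check: (173/255) = -1 by Zolotarev.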